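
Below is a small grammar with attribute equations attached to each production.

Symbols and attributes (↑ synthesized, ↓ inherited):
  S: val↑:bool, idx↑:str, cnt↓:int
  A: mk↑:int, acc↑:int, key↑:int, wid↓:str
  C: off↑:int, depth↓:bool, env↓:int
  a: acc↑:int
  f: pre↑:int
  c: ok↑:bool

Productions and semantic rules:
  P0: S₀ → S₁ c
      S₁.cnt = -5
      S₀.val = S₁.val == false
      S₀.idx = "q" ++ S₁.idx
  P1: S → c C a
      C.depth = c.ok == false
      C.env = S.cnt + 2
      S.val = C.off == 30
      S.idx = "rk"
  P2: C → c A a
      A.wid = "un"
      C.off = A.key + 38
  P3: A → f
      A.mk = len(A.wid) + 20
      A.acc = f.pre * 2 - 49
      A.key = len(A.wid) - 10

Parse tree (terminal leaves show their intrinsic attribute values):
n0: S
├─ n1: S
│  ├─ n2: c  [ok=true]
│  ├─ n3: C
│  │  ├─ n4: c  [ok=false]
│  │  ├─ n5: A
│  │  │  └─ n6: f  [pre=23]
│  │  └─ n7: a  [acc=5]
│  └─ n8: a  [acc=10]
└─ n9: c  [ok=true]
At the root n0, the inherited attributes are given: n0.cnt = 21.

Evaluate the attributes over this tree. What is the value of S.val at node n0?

false

1. n0.cnt = 21  [given at root]
2. n1.cnt = -5  [-5]
3. n2.ok = true  [terminal]
4. n3.depth = false  [c.ok == false]
5. n3.env = -3  [S.cnt + 2]
6. n4.ok = false  [terminal]
7. n5.wid = "un"  ["un"]
8. n6.pre = 23  [terminal]
9. n5.mk = 22  [len(A.wid) + 20]
10. n5.acc = -3  [f.pre * 2 - 49]
11. n5.key = -8  [len(A.wid) - 10]
12. n7.acc = 5  [terminal]
13. n3.off = 30  [A.key + 38]
14. n8.acc = 10  [terminal]
15. n1.val = true  [C.off == 30]
16. n1.idx = "rk"  ["rk"]
17. n9.ok = true  [terminal]
18. n0.val = false  [S₁.val == false]
19. n0.idx = "qrk"  ["q" ++ S₁.idx]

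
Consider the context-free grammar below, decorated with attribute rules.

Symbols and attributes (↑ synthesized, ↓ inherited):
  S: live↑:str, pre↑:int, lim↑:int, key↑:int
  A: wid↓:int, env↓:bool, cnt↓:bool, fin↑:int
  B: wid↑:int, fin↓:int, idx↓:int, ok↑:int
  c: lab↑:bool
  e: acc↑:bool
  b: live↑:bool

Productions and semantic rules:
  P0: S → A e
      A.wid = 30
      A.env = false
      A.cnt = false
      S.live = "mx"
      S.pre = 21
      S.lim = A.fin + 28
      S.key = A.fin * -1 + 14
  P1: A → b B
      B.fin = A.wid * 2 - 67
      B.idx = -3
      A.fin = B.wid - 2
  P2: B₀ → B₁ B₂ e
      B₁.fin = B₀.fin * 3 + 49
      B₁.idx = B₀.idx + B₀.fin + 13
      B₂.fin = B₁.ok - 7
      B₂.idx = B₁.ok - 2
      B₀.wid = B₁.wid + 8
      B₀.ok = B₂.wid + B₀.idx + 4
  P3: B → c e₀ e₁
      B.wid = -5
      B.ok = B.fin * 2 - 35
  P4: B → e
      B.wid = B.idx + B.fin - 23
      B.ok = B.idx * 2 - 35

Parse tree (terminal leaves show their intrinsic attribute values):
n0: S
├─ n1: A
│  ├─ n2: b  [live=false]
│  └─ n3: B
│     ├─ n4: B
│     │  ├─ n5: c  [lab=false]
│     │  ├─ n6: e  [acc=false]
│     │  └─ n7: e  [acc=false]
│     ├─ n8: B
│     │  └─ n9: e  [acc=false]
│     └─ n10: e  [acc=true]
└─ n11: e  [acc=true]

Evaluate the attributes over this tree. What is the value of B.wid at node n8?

10

1. n1.wid = 30  [30]
2. n1.env = false  [false]
3. n1.cnt = false  [false]
4. n2.live = false  [terminal]
5. n3.fin = -7  [A.wid * 2 - 67]
6. n3.idx = -3  [-3]
7. n4.fin = 28  [B₀.fin * 3 + 49]
8. n4.idx = 3  [B₀.idx + B₀.fin + 13]
9. n5.lab = false  [terminal]
10. n6.acc = false  [terminal]
11. n7.acc = false  [terminal]
12. n4.wid = -5  [-5]
13. n4.ok = 21  [B.fin * 2 - 35]
14. n8.fin = 14  [B₁.ok - 7]
15. n8.idx = 19  [B₁.ok - 2]
16. n9.acc = false  [terminal]
17. n8.wid = 10  [B.idx + B.fin - 23]
18. n8.ok = 3  [B.idx * 2 - 35]
19. n10.acc = true  [terminal]
20. n3.wid = 3  [B₁.wid + 8]
21. n3.ok = 11  [B₂.wid + B₀.idx + 4]
22. n1.fin = 1  [B.wid - 2]
23. n11.acc = true  [terminal]
24. n0.live = "mx"  ["mx"]
25. n0.pre = 21  [21]
26. n0.lim = 29  [A.fin + 28]
27. n0.key = 13  [A.fin * -1 + 14]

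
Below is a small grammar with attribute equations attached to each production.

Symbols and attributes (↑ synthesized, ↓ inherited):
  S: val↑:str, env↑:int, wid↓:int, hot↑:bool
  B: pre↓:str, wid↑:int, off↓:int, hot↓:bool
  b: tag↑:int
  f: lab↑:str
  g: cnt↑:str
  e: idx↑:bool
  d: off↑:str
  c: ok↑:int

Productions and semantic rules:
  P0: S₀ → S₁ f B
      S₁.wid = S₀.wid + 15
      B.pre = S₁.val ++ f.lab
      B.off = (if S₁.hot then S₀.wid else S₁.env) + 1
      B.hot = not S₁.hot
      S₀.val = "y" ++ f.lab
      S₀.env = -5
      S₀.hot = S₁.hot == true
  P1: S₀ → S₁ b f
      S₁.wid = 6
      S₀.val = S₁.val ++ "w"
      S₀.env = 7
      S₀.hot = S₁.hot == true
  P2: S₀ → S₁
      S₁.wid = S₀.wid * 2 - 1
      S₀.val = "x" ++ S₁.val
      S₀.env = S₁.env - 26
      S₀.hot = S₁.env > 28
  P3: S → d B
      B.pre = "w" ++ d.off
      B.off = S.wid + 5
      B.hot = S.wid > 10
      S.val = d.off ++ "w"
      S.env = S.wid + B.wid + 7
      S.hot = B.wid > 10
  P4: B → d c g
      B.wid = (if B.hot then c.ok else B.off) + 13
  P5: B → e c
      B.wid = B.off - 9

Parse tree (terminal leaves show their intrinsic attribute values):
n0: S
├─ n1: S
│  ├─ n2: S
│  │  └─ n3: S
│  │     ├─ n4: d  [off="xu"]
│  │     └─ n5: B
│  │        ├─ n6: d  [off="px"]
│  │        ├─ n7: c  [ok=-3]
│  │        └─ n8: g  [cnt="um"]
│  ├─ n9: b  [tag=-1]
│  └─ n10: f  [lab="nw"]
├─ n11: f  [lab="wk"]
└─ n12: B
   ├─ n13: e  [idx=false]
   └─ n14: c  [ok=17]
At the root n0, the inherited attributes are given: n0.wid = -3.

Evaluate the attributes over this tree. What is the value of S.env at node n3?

1. n0.wid = -3  [given at root]
2. n1.wid = 12  [S₀.wid + 15]
3. n2.wid = 6  [6]
4. n3.wid = 11  [S₀.wid * 2 - 1]
5. n4.off = "xu"  [terminal]
6. n5.pre = "wxu"  ["w" ++ d.off]
7. n5.off = 16  [S.wid + 5]
8. n5.hot = true  [S.wid > 10]
9. n6.off = "px"  [terminal]
10. n7.ok = -3  [terminal]
11. n8.cnt = "um"  [terminal]
12. n5.wid = 10  [(if B.hot then c.ok else B.off) + 13]
13. n3.val = "xuw"  [d.off ++ "w"]
14. n3.env = 28  [S.wid + B.wid + 7]
15. n3.hot = false  [B.wid > 10]
16. n2.val = "xxuw"  ["x" ++ S₁.val]
17. n2.env = 2  [S₁.env - 26]
18. n2.hot = false  [S₁.env > 28]
19. n9.tag = -1  [terminal]
20. n10.lab = "nw"  [terminal]
21. n1.val = "xxuww"  [S₁.val ++ "w"]
22. n1.env = 7  [7]
23. n1.hot = false  [S₁.hot == true]
24. n11.lab = "wk"  [terminal]
25. n12.pre = "xxuwwwk"  [S₁.val ++ f.lab]
26. n12.off = 8  [(if S₁.hot then S₀.wid else S₁.env) + 1]
27. n12.hot = true  [not S₁.hot]
28. n13.idx = false  [terminal]
29. n14.ok = 17  [terminal]
30. n12.wid = -1  [B.off - 9]
31. n0.val = "ywk"  ["y" ++ f.lab]
32. n0.env = -5  [-5]
33. n0.hot = false  [S₁.hot == true]

28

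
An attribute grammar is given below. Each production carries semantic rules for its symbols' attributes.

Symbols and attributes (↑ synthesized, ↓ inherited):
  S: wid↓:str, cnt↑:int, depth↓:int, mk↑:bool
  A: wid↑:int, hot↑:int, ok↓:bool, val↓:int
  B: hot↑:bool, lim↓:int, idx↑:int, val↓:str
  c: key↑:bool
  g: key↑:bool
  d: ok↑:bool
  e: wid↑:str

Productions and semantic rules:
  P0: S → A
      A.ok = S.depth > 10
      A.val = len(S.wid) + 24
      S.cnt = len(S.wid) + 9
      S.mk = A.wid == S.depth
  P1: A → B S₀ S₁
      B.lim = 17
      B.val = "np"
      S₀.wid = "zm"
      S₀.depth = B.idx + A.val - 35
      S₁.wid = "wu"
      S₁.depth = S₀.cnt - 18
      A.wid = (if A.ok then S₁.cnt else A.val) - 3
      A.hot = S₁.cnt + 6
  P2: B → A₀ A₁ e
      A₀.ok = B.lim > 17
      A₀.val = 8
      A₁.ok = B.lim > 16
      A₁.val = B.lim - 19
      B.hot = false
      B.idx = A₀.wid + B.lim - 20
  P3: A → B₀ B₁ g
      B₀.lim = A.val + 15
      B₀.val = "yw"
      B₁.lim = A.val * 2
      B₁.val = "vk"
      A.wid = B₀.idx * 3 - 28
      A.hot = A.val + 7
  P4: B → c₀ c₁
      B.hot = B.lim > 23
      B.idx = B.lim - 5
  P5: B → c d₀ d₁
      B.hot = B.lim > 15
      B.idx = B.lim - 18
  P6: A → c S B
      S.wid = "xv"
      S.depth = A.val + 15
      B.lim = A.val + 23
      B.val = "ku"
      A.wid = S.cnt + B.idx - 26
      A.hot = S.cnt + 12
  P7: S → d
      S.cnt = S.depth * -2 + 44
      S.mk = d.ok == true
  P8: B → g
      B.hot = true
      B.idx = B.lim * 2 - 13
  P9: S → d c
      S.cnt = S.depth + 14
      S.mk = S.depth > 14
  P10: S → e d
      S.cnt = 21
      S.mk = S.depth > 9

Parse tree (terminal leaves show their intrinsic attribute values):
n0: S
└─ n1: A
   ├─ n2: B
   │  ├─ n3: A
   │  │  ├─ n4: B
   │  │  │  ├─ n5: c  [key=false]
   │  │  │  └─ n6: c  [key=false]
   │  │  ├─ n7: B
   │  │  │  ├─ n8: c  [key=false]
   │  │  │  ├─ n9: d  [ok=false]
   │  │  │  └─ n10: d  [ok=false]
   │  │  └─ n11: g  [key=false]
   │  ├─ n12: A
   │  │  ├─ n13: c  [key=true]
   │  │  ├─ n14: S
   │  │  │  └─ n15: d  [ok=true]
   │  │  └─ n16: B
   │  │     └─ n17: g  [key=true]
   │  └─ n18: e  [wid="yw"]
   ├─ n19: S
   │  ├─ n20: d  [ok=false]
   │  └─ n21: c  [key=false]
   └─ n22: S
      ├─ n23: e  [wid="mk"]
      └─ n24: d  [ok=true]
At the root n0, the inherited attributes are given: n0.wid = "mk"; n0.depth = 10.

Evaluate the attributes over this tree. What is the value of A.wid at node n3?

1. n0.wid = "mk"  [given at root]
2. n0.depth = 10  [given at root]
3. n1.ok = false  [S.depth > 10]
4. n1.val = 26  [len(S.wid) + 24]
5. n2.lim = 17  [17]
6. n2.val = "np"  ["np"]
7. n3.ok = false  [B.lim > 17]
8. n3.val = 8  [8]
9. n4.lim = 23  [A.val + 15]
10. n4.val = "yw"  ["yw"]
11. n5.key = false  [terminal]
12. n6.key = false  [terminal]
13. n4.hot = false  [B.lim > 23]
14. n4.idx = 18  [B.lim - 5]
15. n7.lim = 16  [A.val * 2]
16. n7.val = "vk"  ["vk"]
17. n8.key = false  [terminal]
18. n9.ok = false  [terminal]
19. n10.ok = false  [terminal]
20. n7.hot = true  [B.lim > 15]
21. n7.idx = -2  [B.lim - 18]
22. n11.key = false  [terminal]
23. n3.wid = 26  [B₀.idx * 3 - 28]
24. n3.hot = 15  [A.val + 7]
25. n12.ok = true  [B.lim > 16]
26. n12.val = -2  [B.lim - 19]
27. n13.key = true  [terminal]
28. n14.wid = "xv"  ["xv"]
29. n14.depth = 13  [A.val + 15]
30. n15.ok = true  [terminal]
31. n14.cnt = 18  [S.depth * -2 + 44]
32. n14.mk = true  [d.ok == true]
33. n16.lim = 21  [A.val + 23]
34. n16.val = "ku"  ["ku"]
35. n17.key = true  [terminal]
36. n16.hot = true  [true]
37. n16.idx = 29  [B.lim * 2 - 13]
38. n12.wid = 21  [S.cnt + B.idx - 26]
39. n12.hot = 30  [S.cnt + 12]
40. n18.wid = "yw"  [terminal]
41. n2.hot = false  [false]
42. n2.idx = 23  [A₀.wid + B.lim - 20]
43. n19.wid = "zm"  ["zm"]
44. n19.depth = 14  [B.idx + A.val - 35]
45. n20.ok = false  [terminal]
46. n21.key = false  [terminal]
47. n19.cnt = 28  [S.depth + 14]
48. n19.mk = false  [S.depth > 14]
49. n22.wid = "wu"  ["wu"]
50. n22.depth = 10  [S₀.cnt - 18]
51. n23.wid = "mk"  [terminal]
52. n24.ok = true  [terminal]
53. n22.cnt = 21  [21]
54. n22.mk = true  [S.depth > 9]
55. n1.wid = 23  [(if A.ok then S₁.cnt else A.val) - 3]
56. n1.hot = 27  [S₁.cnt + 6]
57. n0.cnt = 11  [len(S.wid) + 9]
58. n0.mk = false  [A.wid == S.depth]

26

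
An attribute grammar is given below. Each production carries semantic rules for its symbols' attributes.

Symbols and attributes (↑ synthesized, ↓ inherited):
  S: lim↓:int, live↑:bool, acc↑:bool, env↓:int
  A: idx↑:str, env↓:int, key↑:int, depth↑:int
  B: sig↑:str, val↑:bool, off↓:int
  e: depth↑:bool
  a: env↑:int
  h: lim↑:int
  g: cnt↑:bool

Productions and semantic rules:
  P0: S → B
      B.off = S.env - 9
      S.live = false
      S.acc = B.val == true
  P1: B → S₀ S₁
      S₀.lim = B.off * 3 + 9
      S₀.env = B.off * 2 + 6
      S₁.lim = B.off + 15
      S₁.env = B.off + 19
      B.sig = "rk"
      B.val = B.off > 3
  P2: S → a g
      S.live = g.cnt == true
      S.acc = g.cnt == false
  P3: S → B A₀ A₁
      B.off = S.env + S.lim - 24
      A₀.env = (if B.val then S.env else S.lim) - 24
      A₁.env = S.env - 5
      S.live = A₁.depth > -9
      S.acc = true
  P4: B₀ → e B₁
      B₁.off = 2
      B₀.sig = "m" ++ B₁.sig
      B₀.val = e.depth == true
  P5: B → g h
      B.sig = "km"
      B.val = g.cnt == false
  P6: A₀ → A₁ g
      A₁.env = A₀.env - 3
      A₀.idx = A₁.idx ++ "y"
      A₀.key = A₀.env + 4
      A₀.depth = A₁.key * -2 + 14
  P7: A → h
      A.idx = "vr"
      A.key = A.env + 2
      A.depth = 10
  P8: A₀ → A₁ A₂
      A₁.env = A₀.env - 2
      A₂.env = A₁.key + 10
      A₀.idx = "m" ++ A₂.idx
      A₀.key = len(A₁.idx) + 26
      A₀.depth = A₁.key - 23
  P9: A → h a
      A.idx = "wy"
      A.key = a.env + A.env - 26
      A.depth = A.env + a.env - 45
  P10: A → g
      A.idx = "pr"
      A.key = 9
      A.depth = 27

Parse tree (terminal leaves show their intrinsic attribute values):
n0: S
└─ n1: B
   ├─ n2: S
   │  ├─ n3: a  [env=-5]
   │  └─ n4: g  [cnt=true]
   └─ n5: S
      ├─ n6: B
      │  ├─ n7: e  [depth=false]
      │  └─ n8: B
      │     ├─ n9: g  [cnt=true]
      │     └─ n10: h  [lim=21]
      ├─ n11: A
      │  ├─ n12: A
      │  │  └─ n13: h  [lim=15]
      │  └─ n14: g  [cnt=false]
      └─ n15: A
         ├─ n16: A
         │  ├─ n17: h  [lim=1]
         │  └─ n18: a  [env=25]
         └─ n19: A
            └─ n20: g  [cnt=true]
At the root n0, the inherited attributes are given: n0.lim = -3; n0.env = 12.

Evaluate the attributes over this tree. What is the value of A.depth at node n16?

-5

1. n0.lim = -3  [given at root]
2. n0.env = 12  [given at root]
3. n1.off = 3  [S.env - 9]
4. n2.lim = 18  [B.off * 3 + 9]
5. n2.env = 12  [B.off * 2 + 6]
6. n3.env = -5  [terminal]
7. n4.cnt = true  [terminal]
8. n2.live = true  [g.cnt == true]
9. n2.acc = false  [g.cnt == false]
10. n5.lim = 18  [B.off + 15]
11. n5.env = 22  [B.off + 19]
12. n6.off = 16  [S.env + S.lim - 24]
13. n7.depth = false  [terminal]
14. n8.off = 2  [2]
15. n9.cnt = true  [terminal]
16. n10.lim = 21  [terminal]
17. n8.sig = "km"  ["km"]
18. n8.val = false  [g.cnt == false]
19. n6.sig = "mkm"  ["m" ++ B₁.sig]
20. n6.val = false  [e.depth == true]
21. n11.env = -6  [(if B.val then S.env else S.lim) - 24]
22. n12.env = -9  [A₀.env - 3]
23. n13.lim = 15  [terminal]
24. n12.idx = "vr"  ["vr"]
25. n12.key = -7  [A.env + 2]
26. n12.depth = 10  [10]
27. n14.cnt = false  [terminal]
28. n11.idx = "vry"  [A₁.idx ++ "y"]
29. n11.key = -2  [A₀.env + 4]
30. n11.depth = 28  [A₁.key * -2 + 14]
31. n15.env = 17  [S.env - 5]
32. n16.env = 15  [A₀.env - 2]
33. n17.lim = 1  [terminal]
34. n18.env = 25  [terminal]
35. n16.idx = "wy"  ["wy"]
36. n16.key = 14  [a.env + A.env - 26]
37. n16.depth = -5  [A.env + a.env - 45]
38. n19.env = 24  [A₁.key + 10]
39. n20.cnt = true  [terminal]
40. n19.idx = "pr"  ["pr"]
41. n19.key = 9  [9]
42. n19.depth = 27  [27]
43. n15.idx = "mpr"  ["m" ++ A₂.idx]
44. n15.key = 28  [len(A₁.idx) + 26]
45. n15.depth = -9  [A₁.key - 23]
46. n5.live = false  [A₁.depth > -9]
47. n5.acc = true  [true]
48. n1.sig = "rk"  ["rk"]
49. n1.val = false  [B.off > 3]
50. n0.live = false  [false]
51. n0.acc = false  [B.val == true]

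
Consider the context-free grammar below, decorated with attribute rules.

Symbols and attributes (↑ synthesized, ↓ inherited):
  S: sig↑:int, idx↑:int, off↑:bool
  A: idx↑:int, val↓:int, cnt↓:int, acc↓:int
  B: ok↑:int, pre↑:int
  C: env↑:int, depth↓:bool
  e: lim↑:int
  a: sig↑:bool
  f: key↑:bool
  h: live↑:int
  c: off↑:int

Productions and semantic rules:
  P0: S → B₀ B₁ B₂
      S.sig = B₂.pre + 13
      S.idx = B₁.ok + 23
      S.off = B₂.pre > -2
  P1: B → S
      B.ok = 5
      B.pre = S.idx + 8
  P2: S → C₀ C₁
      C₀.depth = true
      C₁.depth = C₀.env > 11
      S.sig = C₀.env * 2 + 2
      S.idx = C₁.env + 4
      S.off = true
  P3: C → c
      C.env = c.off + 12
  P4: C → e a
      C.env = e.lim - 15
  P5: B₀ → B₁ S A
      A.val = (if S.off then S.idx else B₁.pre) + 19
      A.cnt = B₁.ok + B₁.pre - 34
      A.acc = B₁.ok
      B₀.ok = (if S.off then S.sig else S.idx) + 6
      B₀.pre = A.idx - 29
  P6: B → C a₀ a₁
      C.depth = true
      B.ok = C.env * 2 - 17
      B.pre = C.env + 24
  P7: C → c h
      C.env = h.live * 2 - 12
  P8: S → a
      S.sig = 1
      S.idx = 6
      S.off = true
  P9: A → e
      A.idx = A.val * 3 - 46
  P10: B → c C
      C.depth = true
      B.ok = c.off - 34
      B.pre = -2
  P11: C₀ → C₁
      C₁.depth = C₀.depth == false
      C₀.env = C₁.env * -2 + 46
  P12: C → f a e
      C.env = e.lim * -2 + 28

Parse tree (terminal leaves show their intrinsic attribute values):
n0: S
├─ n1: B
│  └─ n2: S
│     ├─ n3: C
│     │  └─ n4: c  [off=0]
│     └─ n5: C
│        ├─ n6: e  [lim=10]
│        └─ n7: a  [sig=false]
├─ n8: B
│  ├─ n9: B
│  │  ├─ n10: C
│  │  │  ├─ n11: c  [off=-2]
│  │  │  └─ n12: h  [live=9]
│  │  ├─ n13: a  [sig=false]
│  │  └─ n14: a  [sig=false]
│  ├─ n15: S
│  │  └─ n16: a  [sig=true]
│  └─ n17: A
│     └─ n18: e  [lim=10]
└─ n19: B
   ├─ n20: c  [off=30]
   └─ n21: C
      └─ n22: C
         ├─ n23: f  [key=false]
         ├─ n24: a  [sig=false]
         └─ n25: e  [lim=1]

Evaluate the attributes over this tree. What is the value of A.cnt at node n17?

-9

1. n3.depth = true  [true]
2. n4.off = 0  [terminal]
3. n3.env = 12  [c.off + 12]
4. n5.depth = true  [C₀.env > 11]
5. n6.lim = 10  [terminal]
6. n7.sig = false  [terminal]
7. n5.env = -5  [e.lim - 15]
8. n2.sig = 26  [C₀.env * 2 + 2]
9. n2.idx = -1  [C₁.env + 4]
10. n2.off = true  [true]
11. n1.ok = 5  [5]
12. n1.pre = 7  [S.idx + 8]
13. n10.depth = true  [true]
14. n11.off = -2  [terminal]
15. n12.live = 9  [terminal]
16. n10.env = 6  [h.live * 2 - 12]
17. n13.sig = false  [terminal]
18. n14.sig = false  [terminal]
19. n9.ok = -5  [C.env * 2 - 17]
20. n9.pre = 30  [C.env + 24]
21. n16.sig = true  [terminal]
22. n15.sig = 1  [1]
23. n15.idx = 6  [6]
24. n15.off = true  [true]
25. n17.val = 25  [(if S.off then S.idx else B₁.pre) + 19]
26. n17.cnt = -9  [B₁.ok + B₁.pre - 34]
27. n17.acc = -5  [B₁.ok]
28. n18.lim = 10  [terminal]
29. n17.idx = 29  [A.val * 3 - 46]
30. n8.ok = 7  [(if S.off then S.sig else S.idx) + 6]
31. n8.pre = 0  [A.idx - 29]
32. n20.off = 30  [terminal]
33. n21.depth = true  [true]
34. n22.depth = false  [C₀.depth == false]
35. n23.key = false  [terminal]
36. n24.sig = false  [terminal]
37. n25.lim = 1  [terminal]
38. n22.env = 26  [e.lim * -2 + 28]
39. n21.env = -6  [C₁.env * -2 + 46]
40. n19.ok = -4  [c.off - 34]
41. n19.pre = -2  [-2]
42. n0.sig = 11  [B₂.pre + 13]
43. n0.idx = 30  [B₁.ok + 23]
44. n0.off = false  [B₂.pre > -2]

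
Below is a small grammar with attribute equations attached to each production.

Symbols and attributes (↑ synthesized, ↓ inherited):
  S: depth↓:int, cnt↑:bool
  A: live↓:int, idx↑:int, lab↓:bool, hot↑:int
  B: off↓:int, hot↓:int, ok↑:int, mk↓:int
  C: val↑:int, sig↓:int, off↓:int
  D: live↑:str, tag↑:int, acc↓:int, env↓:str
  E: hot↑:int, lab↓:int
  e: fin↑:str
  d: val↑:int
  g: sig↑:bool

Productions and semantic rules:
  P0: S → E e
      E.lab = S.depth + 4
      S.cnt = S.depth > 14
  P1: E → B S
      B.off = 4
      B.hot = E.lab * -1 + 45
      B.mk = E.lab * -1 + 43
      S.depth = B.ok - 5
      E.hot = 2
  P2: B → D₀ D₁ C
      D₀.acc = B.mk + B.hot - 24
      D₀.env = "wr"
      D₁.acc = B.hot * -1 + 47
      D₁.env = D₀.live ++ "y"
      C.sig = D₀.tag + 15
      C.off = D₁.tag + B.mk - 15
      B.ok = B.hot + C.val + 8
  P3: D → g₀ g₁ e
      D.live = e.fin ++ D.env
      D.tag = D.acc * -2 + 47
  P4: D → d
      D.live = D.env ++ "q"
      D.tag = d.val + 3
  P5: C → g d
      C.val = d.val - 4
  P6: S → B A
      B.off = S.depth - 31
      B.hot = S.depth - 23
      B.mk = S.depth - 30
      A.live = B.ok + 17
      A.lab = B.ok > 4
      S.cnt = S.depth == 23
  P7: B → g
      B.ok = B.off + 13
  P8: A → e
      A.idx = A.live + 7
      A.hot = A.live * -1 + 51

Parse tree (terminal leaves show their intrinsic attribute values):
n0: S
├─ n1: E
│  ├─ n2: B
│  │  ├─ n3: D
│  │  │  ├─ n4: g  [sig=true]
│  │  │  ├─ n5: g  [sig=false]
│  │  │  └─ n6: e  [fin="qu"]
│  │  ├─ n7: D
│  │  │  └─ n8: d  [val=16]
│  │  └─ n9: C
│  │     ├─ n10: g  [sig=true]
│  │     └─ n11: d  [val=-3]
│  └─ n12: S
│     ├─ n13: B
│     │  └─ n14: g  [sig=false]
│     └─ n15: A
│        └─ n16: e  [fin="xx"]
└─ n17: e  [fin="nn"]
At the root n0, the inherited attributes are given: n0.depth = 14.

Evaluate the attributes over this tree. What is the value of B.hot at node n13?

0

1. n0.depth = 14  [given at root]
2. n1.lab = 18  [S.depth + 4]
3. n2.off = 4  [4]
4. n2.hot = 27  [E.lab * -1 + 45]
5. n2.mk = 25  [E.lab * -1 + 43]
6. n3.acc = 28  [B.mk + B.hot - 24]
7. n3.env = "wr"  ["wr"]
8. n4.sig = true  [terminal]
9. n5.sig = false  [terminal]
10. n6.fin = "qu"  [terminal]
11. n3.live = "quwr"  [e.fin ++ D.env]
12. n3.tag = -9  [D.acc * -2 + 47]
13. n7.acc = 20  [B.hot * -1 + 47]
14. n7.env = "quwry"  [D₀.live ++ "y"]
15. n8.val = 16  [terminal]
16. n7.live = "quwryq"  [D.env ++ "q"]
17. n7.tag = 19  [d.val + 3]
18. n9.sig = 6  [D₀.tag + 15]
19. n9.off = 29  [D₁.tag + B.mk - 15]
20. n10.sig = true  [terminal]
21. n11.val = -3  [terminal]
22. n9.val = -7  [d.val - 4]
23. n2.ok = 28  [B.hot + C.val + 8]
24. n12.depth = 23  [B.ok - 5]
25. n13.off = -8  [S.depth - 31]
26. n13.hot = 0  [S.depth - 23]
27. n13.mk = -7  [S.depth - 30]
28. n14.sig = false  [terminal]
29. n13.ok = 5  [B.off + 13]
30. n15.live = 22  [B.ok + 17]
31. n15.lab = true  [B.ok > 4]
32. n16.fin = "xx"  [terminal]
33. n15.idx = 29  [A.live + 7]
34. n15.hot = 29  [A.live * -1 + 51]
35. n12.cnt = true  [S.depth == 23]
36. n1.hot = 2  [2]
37. n17.fin = "nn"  [terminal]
38. n0.cnt = false  [S.depth > 14]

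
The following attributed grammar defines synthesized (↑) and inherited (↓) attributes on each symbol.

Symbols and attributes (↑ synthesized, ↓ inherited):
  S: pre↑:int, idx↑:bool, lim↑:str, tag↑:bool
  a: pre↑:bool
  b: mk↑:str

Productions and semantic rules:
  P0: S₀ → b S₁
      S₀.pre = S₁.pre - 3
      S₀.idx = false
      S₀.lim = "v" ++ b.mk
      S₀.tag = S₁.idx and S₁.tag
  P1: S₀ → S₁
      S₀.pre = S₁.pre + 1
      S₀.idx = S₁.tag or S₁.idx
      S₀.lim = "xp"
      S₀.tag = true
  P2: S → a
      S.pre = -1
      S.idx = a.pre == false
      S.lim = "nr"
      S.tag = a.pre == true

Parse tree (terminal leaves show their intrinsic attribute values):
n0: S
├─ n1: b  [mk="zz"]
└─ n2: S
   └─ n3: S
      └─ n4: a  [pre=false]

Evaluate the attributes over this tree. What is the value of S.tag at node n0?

1. n1.mk = "zz"  [terminal]
2. n4.pre = false  [terminal]
3. n3.pre = -1  [-1]
4. n3.idx = true  [a.pre == false]
5. n3.lim = "nr"  ["nr"]
6. n3.tag = false  [a.pre == true]
7. n2.pre = 0  [S₁.pre + 1]
8. n2.idx = true  [S₁.tag or S₁.idx]
9. n2.lim = "xp"  ["xp"]
10. n2.tag = true  [true]
11. n0.pre = -3  [S₁.pre - 3]
12. n0.idx = false  [false]
13. n0.lim = "vzz"  ["v" ++ b.mk]
14. n0.tag = true  [S₁.idx and S₁.tag]

true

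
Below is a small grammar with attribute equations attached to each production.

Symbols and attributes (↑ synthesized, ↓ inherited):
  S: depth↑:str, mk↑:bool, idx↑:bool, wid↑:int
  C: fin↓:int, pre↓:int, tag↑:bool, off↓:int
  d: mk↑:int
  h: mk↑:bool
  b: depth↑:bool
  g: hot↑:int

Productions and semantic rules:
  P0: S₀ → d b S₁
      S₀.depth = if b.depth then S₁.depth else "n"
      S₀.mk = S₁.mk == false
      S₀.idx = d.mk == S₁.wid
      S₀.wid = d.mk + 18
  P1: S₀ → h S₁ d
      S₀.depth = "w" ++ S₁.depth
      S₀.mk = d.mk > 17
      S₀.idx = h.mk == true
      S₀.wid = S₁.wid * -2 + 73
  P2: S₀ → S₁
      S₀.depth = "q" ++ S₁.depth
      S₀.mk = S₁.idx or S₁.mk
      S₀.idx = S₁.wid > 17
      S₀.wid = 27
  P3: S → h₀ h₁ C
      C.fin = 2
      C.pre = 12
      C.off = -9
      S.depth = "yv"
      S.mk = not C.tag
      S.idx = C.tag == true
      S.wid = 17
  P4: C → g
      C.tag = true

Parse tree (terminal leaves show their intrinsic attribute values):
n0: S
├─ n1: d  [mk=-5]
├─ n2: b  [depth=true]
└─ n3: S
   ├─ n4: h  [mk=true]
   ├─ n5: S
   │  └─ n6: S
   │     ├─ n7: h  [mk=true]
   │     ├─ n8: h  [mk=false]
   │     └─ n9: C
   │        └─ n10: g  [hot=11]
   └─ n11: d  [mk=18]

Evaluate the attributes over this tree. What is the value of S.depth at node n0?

"wqyv"

1. n1.mk = -5  [terminal]
2. n2.depth = true  [terminal]
3. n4.mk = true  [terminal]
4. n7.mk = true  [terminal]
5. n8.mk = false  [terminal]
6. n9.fin = 2  [2]
7. n9.pre = 12  [12]
8. n9.off = -9  [-9]
9. n10.hot = 11  [terminal]
10. n9.tag = true  [true]
11. n6.depth = "yv"  ["yv"]
12. n6.mk = false  [not C.tag]
13. n6.idx = true  [C.tag == true]
14. n6.wid = 17  [17]
15. n5.depth = "qyv"  ["q" ++ S₁.depth]
16. n5.mk = true  [S₁.idx or S₁.mk]
17. n5.idx = false  [S₁.wid > 17]
18. n5.wid = 27  [27]
19. n11.mk = 18  [terminal]
20. n3.depth = "wqyv"  ["w" ++ S₁.depth]
21. n3.mk = true  [d.mk > 17]
22. n3.idx = true  [h.mk == true]
23. n3.wid = 19  [S₁.wid * -2 + 73]
24. n0.depth = "wqyv"  [if b.depth then S₁.depth else "n"]
25. n0.mk = false  [S₁.mk == false]
26. n0.idx = false  [d.mk == S₁.wid]
27. n0.wid = 13  [d.mk + 18]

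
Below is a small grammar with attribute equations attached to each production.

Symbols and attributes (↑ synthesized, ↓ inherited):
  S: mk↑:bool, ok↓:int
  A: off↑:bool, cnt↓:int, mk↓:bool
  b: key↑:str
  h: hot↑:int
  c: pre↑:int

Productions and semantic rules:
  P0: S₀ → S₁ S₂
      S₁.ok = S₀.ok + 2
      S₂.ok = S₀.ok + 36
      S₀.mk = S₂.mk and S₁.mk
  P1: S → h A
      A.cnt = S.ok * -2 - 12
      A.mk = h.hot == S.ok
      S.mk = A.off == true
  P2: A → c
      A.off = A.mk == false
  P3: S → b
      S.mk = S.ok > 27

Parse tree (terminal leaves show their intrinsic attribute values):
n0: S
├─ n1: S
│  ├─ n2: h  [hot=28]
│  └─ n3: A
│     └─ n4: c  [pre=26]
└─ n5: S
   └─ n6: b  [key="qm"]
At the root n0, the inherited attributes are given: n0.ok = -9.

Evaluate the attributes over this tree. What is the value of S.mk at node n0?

false

1. n0.ok = -9  [given at root]
2. n1.ok = -7  [S₀.ok + 2]
3. n2.hot = 28  [terminal]
4. n3.cnt = 2  [S.ok * -2 - 12]
5. n3.mk = false  [h.hot == S.ok]
6. n4.pre = 26  [terminal]
7. n3.off = true  [A.mk == false]
8. n1.mk = true  [A.off == true]
9. n5.ok = 27  [S₀.ok + 36]
10. n6.key = "qm"  [terminal]
11. n5.mk = false  [S.ok > 27]
12. n0.mk = false  [S₂.mk and S₁.mk]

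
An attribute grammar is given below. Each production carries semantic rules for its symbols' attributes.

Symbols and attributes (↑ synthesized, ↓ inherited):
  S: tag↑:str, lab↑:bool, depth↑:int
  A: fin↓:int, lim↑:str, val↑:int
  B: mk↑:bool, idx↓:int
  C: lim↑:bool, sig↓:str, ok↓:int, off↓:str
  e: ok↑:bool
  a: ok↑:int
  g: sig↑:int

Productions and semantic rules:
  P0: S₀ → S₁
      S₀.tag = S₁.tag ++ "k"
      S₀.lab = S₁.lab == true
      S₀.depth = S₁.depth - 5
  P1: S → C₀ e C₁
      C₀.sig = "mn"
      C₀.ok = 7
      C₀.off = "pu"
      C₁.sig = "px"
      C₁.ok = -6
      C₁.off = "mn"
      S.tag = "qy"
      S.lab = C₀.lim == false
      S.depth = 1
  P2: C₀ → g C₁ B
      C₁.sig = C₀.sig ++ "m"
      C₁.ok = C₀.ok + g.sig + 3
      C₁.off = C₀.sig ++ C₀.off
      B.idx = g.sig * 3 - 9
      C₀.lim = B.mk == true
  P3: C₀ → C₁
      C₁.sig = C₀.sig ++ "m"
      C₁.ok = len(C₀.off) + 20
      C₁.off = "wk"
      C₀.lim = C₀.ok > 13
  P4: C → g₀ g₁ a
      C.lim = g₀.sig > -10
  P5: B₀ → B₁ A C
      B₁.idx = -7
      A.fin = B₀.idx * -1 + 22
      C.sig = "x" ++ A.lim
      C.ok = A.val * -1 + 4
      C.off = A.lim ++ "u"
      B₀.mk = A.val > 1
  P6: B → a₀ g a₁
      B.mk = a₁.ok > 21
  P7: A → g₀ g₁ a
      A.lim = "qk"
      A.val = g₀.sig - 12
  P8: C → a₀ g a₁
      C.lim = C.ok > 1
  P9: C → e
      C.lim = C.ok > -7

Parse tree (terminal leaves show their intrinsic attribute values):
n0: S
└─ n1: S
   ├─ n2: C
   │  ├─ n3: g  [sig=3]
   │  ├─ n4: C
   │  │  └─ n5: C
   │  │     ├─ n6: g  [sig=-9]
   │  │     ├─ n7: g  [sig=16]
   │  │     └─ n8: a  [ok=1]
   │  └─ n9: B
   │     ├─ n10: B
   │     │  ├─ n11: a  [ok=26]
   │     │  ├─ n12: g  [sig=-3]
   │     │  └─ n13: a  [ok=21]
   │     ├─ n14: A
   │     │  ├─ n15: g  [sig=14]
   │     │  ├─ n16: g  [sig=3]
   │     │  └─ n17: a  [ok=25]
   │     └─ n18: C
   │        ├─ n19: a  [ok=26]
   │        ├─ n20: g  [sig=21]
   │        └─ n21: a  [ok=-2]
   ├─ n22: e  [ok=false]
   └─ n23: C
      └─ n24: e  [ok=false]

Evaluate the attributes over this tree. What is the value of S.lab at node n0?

1. n2.sig = "mn"  ["mn"]
2. n2.ok = 7  [7]
3. n2.off = "pu"  ["pu"]
4. n3.sig = 3  [terminal]
5. n4.sig = "mnm"  [C₀.sig ++ "m"]
6. n4.ok = 13  [C₀.ok + g.sig + 3]
7. n4.off = "mnpu"  [C₀.sig ++ C₀.off]
8. n5.sig = "mnmm"  [C₀.sig ++ "m"]
9. n5.ok = 24  [len(C₀.off) + 20]
10. n5.off = "wk"  ["wk"]
11. n6.sig = -9  [terminal]
12. n7.sig = 16  [terminal]
13. n8.ok = 1  [terminal]
14. n5.lim = true  [g₀.sig > -10]
15. n4.lim = false  [C₀.ok > 13]
16. n9.idx = 0  [g.sig * 3 - 9]
17. n10.idx = -7  [-7]
18. n11.ok = 26  [terminal]
19. n12.sig = -3  [terminal]
20. n13.ok = 21  [terminal]
21. n10.mk = false  [a₁.ok > 21]
22. n14.fin = 22  [B₀.idx * -1 + 22]
23. n15.sig = 14  [terminal]
24. n16.sig = 3  [terminal]
25. n17.ok = 25  [terminal]
26. n14.lim = "qk"  ["qk"]
27. n14.val = 2  [g₀.sig - 12]
28. n18.sig = "xqk"  ["x" ++ A.lim]
29. n18.ok = 2  [A.val * -1 + 4]
30. n18.off = "qku"  [A.lim ++ "u"]
31. n19.ok = 26  [terminal]
32. n20.sig = 21  [terminal]
33. n21.ok = -2  [terminal]
34. n18.lim = true  [C.ok > 1]
35. n9.mk = true  [A.val > 1]
36. n2.lim = true  [B.mk == true]
37. n22.ok = false  [terminal]
38. n23.sig = "px"  ["px"]
39. n23.ok = -6  [-6]
40. n23.off = "mn"  ["mn"]
41. n24.ok = false  [terminal]
42. n23.lim = true  [C.ok > -7]
43. n1.tag = "qy"  ["qy"]
44. n1.lab = false  [C₀.lim == false]
45. n1.depth = 1  [1]
46. n0.tag = "qyk"  [S₁.tag ++ "k"]
47. n0.lab = false  [S₁.lab == true]
48. n0.depth = -4  [S₁.depth - 5]

false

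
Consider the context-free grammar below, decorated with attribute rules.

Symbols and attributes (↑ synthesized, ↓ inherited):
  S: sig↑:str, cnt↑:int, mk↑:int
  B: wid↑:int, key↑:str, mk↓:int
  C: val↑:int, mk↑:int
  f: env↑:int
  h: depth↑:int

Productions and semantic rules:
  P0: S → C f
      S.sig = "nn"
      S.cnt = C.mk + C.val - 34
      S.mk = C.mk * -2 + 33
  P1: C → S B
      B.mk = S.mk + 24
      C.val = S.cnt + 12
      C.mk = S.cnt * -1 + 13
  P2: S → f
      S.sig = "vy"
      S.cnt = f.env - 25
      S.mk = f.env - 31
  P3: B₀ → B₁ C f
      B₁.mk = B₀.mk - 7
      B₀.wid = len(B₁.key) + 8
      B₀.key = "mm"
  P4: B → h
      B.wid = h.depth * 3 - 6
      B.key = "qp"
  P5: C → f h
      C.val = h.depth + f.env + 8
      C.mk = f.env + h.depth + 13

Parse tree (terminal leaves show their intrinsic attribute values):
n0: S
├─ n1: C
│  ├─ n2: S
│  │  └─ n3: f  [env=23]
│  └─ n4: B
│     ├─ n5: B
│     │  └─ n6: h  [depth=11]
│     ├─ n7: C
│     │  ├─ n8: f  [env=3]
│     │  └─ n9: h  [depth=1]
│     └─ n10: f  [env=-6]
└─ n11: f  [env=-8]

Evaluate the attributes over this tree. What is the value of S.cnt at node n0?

-9

1. n3.env = 23  [terminal]
2. n2.sig = "vy"  ["vy"]
3. n2.cnt = -2  [f.env - 25]
4. n2.mk = -8  [f.env - 31]
5. n4.mk = 16  [S.mk + 24]
6. n5.mk = 9  [B₀.mk - 7]
7. n6.depth = 11  [terminal]
8. n5.wid = 27  [h.depth * 3 - 6]
9. n5.key = "qp"  ["qp"]
10. n8.env = 3  [terminal]
11. n9.depth = 1  [terminal]
12. n7.val = 12  [h.depth + f.env + 8]
13. n7.mk = 17  [f.env + h.depth + 13]
14. n10.env = -6  [terminal]
15. n4.wid = 10  [len(B₁.key) + 8]
16. n4.key = "mm"  ["mm"]
17. n1.val = 10  [S.cnt + 12]
18. n1.mk = 15  [S.cnt * -1 + 13]
19. n11.env = -8  [terminal]
20. n0.sig = "nn"  ["nn"]
21. n0.cnt = -9  [C.mk + C.val - 34]
22. n0.mk = 3  [C.mk * -2 + 33]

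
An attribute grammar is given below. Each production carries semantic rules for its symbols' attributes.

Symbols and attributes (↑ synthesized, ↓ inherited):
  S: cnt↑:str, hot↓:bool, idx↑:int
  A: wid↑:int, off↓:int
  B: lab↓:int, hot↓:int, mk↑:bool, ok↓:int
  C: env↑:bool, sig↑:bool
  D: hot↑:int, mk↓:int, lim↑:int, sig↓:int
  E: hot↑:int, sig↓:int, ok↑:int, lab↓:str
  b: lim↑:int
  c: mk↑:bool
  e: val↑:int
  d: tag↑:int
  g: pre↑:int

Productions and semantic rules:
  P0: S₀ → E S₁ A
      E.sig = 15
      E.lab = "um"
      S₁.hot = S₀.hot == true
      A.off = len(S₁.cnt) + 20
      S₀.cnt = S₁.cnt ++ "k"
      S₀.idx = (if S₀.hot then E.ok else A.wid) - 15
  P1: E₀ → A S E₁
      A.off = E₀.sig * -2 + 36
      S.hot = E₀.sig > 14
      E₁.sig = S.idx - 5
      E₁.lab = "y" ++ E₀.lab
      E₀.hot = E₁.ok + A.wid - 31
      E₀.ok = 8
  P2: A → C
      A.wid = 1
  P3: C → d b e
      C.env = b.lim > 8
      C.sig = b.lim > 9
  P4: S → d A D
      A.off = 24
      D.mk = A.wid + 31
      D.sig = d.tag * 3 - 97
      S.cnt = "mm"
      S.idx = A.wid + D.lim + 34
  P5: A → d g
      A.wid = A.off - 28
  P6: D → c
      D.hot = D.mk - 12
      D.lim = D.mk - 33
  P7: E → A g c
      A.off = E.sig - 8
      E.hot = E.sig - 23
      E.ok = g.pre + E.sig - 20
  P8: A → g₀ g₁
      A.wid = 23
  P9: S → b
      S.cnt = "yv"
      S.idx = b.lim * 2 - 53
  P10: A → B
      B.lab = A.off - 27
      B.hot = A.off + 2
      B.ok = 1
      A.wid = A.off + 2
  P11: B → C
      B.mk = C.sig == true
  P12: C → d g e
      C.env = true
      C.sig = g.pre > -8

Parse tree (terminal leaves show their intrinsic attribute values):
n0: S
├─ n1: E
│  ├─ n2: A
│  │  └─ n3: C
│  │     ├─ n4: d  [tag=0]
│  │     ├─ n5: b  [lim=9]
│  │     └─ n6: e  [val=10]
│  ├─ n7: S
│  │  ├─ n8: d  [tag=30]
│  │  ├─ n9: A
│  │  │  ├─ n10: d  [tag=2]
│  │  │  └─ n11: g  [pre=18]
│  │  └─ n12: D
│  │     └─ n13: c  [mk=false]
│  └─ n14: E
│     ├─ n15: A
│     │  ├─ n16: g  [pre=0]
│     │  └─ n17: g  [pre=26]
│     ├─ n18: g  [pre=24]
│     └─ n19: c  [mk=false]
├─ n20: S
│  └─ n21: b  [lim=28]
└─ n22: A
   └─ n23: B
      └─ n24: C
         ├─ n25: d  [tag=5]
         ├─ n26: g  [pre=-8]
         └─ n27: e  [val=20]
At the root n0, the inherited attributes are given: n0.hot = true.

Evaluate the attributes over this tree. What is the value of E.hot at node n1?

1. n0.hot = true  [given at root]
2. n1.sig = 15  [15]
3. n1.lab = "um"  ["um"]
4. n2.off = 6  [E₀.sig * -2 + 36]
5. n4.tag = 0  [terminal]
6. n5.lim = 9  [terminal]
7. n6.val = 10  [terminal]
8. n3.env = true  [b.lim > 8]
9. n3.sig = false  [b.lim > 9]
10. n2.wid = 1  [1]
11. n7.hot = true  [E₀.sig > 14]
12. n8.tag = 30  [terminal]
13. n9.off = 24  [24]
14. n10.tag = 2  [terminal]
15. n11.pre = 18  [terminal]
16. n9.wid = -4  [A.off - 28]
17. n12.mk = 27  [A.wid + 31]
18. n12.sig = -7  [d.tag * 3 - 97]
19. n13.mk = false  [terminal]
20. n12.hot = 15  [D.mk - 12]
21. n12.lim = -6  [D.mk - 33]
22. n7.cnt = "mm"  ["mm"]
23. n7.idx = 24  [A.wid + D.lim + 34]
24. n14.sig = 19  [S.idx - 5]
25. n14.lab = "yum"  ["y" ++ E₀.lab]
26. n15.off = 11  [E.sig - 8]
27. n16.pre = 0  [terminal]
28. n17.pre = 26  [terminal]
29. n15.wid = 23  [23]
30. n18.pre = 24  [terminal]
31. n19.mk = false  [terminal]
32. n14.hot = -4  [E.sig - 23]
33. n14.ok = 23  [g.pre + E.sig - 20]
34. n1.hot = -7  [E₁.ok + A.wid - 31]
35. n1.ok = 8  [8]
36. n20.hot = true  [S₀.hot == true]
37. n21.lim = 28  [terminal]
38. n20.cnt = "yv"  ["yv"]
39. n20.idx = 3  [b.lim * 2 - 53]
40. n22.off = 22  [len(S₁.cnt) + 20]
41. n23.lab = -5  [A.off - 27]
42. n23.hot = 24  [A.off + 2]
43. n23.ok = 1  [1]
44. n25.tag = 5  [terminal]
45. n26.pre = -8  [terminal]
46. n27.val = 20  [terminal]
47. n24.env = true  [true]
48. n24.sig = false  [g.pre > -8]
49. n23.mk = false  [C.sig == true]
50. n22.wid = 24  [A.off + 2]
51. n0.cnt = "yvk"  [S₁.cnt ++ "k"]
52. n0.idx = -7  [(if S₀.hot then E.ok else A.wid) - 15]

-7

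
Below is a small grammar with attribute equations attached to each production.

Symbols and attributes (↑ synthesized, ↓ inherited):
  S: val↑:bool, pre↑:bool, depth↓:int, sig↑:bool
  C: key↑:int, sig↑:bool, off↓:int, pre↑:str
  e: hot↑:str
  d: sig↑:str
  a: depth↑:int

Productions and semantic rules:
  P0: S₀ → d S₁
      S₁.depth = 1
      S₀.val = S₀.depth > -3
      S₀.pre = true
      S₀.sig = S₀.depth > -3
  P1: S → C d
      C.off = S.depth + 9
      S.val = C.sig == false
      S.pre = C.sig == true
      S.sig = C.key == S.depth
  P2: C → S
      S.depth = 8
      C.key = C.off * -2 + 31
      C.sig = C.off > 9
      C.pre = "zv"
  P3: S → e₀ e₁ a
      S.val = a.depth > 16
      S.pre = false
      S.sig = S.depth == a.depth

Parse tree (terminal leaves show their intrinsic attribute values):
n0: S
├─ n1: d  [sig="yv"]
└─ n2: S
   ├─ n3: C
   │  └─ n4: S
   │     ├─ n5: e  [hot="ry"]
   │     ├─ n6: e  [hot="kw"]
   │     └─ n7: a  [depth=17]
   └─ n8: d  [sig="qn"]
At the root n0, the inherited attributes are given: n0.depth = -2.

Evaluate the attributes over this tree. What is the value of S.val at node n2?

1. n0.depth = -2  [given at root]
2. n1.sig = "yv"  [terminal]
3. n2.depth = 1  [1]
4. n3.off = 10  [S.depth + 9]
5. n4.depth = 8  [8]
6. n5.hot = "ry"  [terminal]
7. n6.hot = "kw"  [terminal]
8. n7.depth = 17  [terminal]
9. n4.val = true  [a.depth > 16]
10. n4.pre = false  [false]
11. n4.sig = false  [S.depth == a.depth]
12. n3.key = 11  [C.off * -2 + 31]
13. n3.sig = true  [C.off > 9]
14. n3.pre = "zv"  ["zv"]
15. n8.sig = "qn"  [terminal]
16. n2.val = false  [C.sig == false]
17. n2.pre = true  [C.sig == true]
18. n2.sig = false  [C.key == S.depth]
19. n0.val = true  [S₀.depth > -3]
20. n0.pre = true  [true]
21. n0.sig = true  [S₀.depth > -3]

false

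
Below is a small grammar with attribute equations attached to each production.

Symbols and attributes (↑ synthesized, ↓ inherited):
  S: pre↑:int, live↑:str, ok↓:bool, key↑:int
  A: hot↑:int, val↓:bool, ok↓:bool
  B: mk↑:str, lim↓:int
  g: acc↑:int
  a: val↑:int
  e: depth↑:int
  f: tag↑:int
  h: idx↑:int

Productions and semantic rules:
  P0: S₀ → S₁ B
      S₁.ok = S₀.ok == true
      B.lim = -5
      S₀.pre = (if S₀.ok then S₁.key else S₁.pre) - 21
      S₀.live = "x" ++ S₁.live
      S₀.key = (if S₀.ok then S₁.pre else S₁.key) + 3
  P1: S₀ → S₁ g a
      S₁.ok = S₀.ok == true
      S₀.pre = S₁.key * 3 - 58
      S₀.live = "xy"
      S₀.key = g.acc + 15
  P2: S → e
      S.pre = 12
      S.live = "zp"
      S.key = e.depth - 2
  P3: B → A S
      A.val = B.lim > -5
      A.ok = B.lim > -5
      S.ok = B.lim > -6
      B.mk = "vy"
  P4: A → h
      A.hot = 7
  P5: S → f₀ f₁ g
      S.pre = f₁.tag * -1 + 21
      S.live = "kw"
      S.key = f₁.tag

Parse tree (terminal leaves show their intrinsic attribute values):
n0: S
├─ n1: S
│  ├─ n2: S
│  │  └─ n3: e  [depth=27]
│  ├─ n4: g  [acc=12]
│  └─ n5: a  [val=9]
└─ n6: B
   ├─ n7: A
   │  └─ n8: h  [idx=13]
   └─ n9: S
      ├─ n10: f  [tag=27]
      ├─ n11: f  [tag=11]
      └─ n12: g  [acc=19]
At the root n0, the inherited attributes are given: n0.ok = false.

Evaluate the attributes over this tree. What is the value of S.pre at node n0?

-4

1. n0.ok = false  [given at root]
2. n1.ok = false  [S₀.ok == true]
3. n2.ok = false  [S₀.ok == true]
4. n3.depth = 27  [terminal]
5. n2.pre = 12  [12]
6. n2.live = "zp"  ["zp"]
7. n2.key = 25  [e.depth - 2]
8. n4.acc = 12  [terminal]
9. n5.val = 9  [terminal]
10. n1.pre = 17  [S₁.key * 3 - 58]
11. n1.live = "xy"  ["xy"]
12. n1.key = 27  [g.acc + 15]
13. n6.lim = -5  [-5]
14. n7.val = false  [B.lim > -5]
15. n7.ok = false  [B.lim > -5]
16. n8.idx = 13  [terminal]
17. n7.hot = 7  [7]
18. n9.ok = true  [B.lim > -6]
19. n10.tag = 27  [terminal]
20. n11.tag = 11  [terminal]
21. n12.acc = 19  [terminal]
22. n9.pre = 10  [f₁.tag * -1 + 21]
23. n9.live = "kw"  ["kw"]
24. n9.key = 11  [f₁.tag]
25. n6.mk = "vy"  ["vy"]
26. n0.pre = -4  [(if S₀.ok then S₁.key else S₁.pre) - 21]
27. n0.live = "xxy"  ["x" ++ S₁.live]
28. n0.key = 30  [(if S₀.ok then S₁.pre else S₁.key) + 3]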